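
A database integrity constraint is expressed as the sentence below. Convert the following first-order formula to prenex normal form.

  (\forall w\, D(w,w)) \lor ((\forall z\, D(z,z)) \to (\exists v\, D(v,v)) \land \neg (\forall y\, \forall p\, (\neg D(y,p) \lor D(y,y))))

\forall w\, \exists z\, \exists v\, \exists y\, \exists p\, (D(w,w) \lor \neg D(z,z) \lor D(v,v) \land D(y,p) \land \neg D(y,y))

Eliminate → and ↔ using ¬ and ∨.
  (\forall w\, D(w,w)) \lor \neg (\forall z\, D(z,z)) \lor (\exists v\, D(v,v)) \land \neg (\forall y\, \forall p\, (\neg D(y,p) \lor D(y,y)))
Move each ¬ inward, flipping quantifiers it crosses:
  (\forall w\, D(w,w)) \lor (\exists z\, \neg D(z,z)) \lor (\exists v\, D(v,v)) \land (\exists y\, \exists p\, (D(y,p) \land \neg D(y,y)))
All bound variables are already distinct, so no renaming is needed.
Finally move all quantifiers to the prefix:
  \forall w\, \exists z\, \exists v\, \exists y\, \exists p\, (D(w,w) \lor \neg D(z,z) \lor D(v,v) \land D(y,p) \land \neg D(y,y))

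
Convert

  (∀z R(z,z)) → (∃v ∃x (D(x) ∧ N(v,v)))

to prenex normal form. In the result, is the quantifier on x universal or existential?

existential

First replace A → B with ¬A ∨ B.
  ¬(∀z R(z,z)) ∨ (∃v ∃x (D(x) ∧ N(v,v)))
Drive negations inward (¬∀x A ≡ ∃x ¬A, ¬∃x A ≡ ∀x ¬A, De Morgan for ∧/∨):
  (∃z ¬R(z,z)) ∨ (∃v ∃x (D(x) ∧ N(v,v)))
Finally move all quantifiers to the prefix:
  ∃z ∃v ∃x (¬R(z,z) ∨ D(x) ∧ N(v,v))
The quantifier ∃x sits under an even number of negations (counting the antecedent side of each →), so it remains existential.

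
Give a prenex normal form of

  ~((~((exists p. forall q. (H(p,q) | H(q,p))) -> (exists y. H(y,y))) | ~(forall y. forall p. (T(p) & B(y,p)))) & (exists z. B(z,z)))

forall p. exists q. exists y. forall w. forall z1. forall z. ((~H(p,q) & ~H(q,p) | H(y,y)) & T(z1) & B(w,z1) | ~B(z,z))

Rewrite implications/biconditionals: A → B as ¬A ∨ B.
  ~((~(~(exists p. forall q. (H(p,q) | H(q,p))) | (exists y. H(y,y))) | ~(forall y. forall p. (T(p) & B(y,p)))) & (exists z. B(z,z)))
Drive negations inward (¬∀x A ≡ ∃x ¬A, ¬∃x A ≡ ∀x ¬A, De Morgan for ∧/∨):
  ((forall p. exists q. (~H(p,q) & ~H(q,p))) | (exists y. H(y,y))) & (forall y. forall p. (T(p) & B(y,p))) | (forall z. ~B(z,z))
Rename bound variables to avoid capture: y↦w, p↦z1.
  ((forall p. exists q. (~H(p,q) & ~H(q,p))) | (exists y. H(y,y))) & (forall w. forall z1. (T(z1) & B(w,z1))) | (forall z. ~B(z,z))
Extract every quantifier outward, since the variables are now distinct and don't occur free across branches:
  forall p. exists q. exists y. forall w. forall z1. forall z. ((~H(p,q) & ~H(q,p) | H(y,y)) & T(z1) & B(w,z1) | ~B(z,z))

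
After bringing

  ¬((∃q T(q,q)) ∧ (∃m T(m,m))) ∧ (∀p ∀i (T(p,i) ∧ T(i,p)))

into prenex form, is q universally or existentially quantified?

Move each ¬ inward, flipping quantifiers it crosses:
  ((∀q ¬T(q,q)) ∨ (∀m ¬T(m,m))) ∧ (∀p ∀i (T(p,i) ∧ T(i,p)))
All bound variables are already distinct, so no renaming is needed.
Finally move all quantifiers to the prefix:
  ∀q ∀m ∀p ∀i ((¬T(q,q) ∨ ¬T(m,m)) ∧ T(p,i) ∧ T(i,p))
The quantifier ∃q sits under an odd number of negations, so it flips to ∀q.

universal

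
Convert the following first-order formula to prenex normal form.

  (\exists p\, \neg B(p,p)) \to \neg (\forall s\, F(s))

Eliminate → and ↔ using ¬ and ∨.
  \neg (\exists p\, \neg B(p,p)) \lor \neg (\forall s\, F(s))
Drive negations inward (¬∀x A ≡ ∃x ¬A, ¬∃x A ≡ ∀x ¬A, De Morgan for ∧/∨):
  (\forall p\, B(p,p)) \lor (\exists s\, \neg F(s))
All bound variables are already distinct, so no renaming is needed.
Pull the quantifiers to the front (each side's bound variable is not free in the other side):
  \forall p\, \exists s\, (B(p,p) \lor \neg F(s))

\forall p\, \exists s\, (B(p,p) \lor \neg F(s))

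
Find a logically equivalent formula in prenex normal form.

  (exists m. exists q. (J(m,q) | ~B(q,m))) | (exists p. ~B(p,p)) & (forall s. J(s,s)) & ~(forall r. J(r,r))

exists m. exists q. exists p. forall s. exists r. (J(m,q) | ~B(q,m) | ~B(p,p) & J(s,s) & ~J(r,r))

Drive negations inward (¬∀x A ≡ ∃x ¬A, ¬∃x A ≡ ∀x ¬A, De Morgan for ∧/∨):
  (exists m. exists q. (J(m,q) | ~B(q,m))) | (exists p. ~B(p,p)) & (forall s. J(s,s)) & (exists r. ~J(r,r))
All bound variables are already distinct, so no renaming is needed.
Pull the quantifiers to the front (each side's bound variable is not free in the other side):
  exists m. exists q. exists p. forall s. exists r. (J(m,q) | ~B(q,m) | ~B(p,p) & J(s,s) & ~J(r,r))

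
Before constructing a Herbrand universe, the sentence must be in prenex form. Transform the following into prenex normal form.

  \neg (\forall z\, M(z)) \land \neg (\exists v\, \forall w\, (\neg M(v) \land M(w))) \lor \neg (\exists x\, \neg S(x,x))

Push ¬ through the quantifiers and connectives to reach negation normal form:
  (\exists z\, \neg M(z)) \land (\forall v\, \exists w\, (M(v) \lor \neg M(w))) \lor (\forall x\, S(x,x))
Pull the quantifiers to the front (each side's bound variable is not free in the other side):
  \exists z\, \forall v\, \exists w\, \forall x\, (\neg M(z) \land (M(v) \lor \neg M(w)) \lor S(x,x))

\exists z\, \forall v\, \exists w\, \forall x\, (\neg M(z) \land (M(v) \lor \neg M(w)) \lor S(x,x))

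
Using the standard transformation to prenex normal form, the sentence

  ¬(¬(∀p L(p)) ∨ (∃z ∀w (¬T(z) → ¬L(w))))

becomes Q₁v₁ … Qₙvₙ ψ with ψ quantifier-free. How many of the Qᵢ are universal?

Eliminate → and ↔ using ¬ and ∨.
  ¬(¬(∀p L(p)) ∨ (∃z ∀w (¬¬T(z) ∨ ¬L(w))))
Push ¬ through the quantifiers and connectives to reach negation normal form:
  (∀p L(p)) ∧ (∀z ∃w (¬T(z) ∧ L(w)))
Pull the quantifiers to the front (each side's bound variable is not free in the other side):
  ∀p ∀z ∃w (L(p) ∧ ¬T(z) ∧ L(w))
The prefix is ∀p ∀z ∃w: 2 universal, 1 existential.

2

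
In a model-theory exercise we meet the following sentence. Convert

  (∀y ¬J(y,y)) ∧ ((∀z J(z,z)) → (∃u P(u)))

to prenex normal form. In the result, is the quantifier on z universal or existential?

existential

Rewrite implications/biconditionals: A → B as ¬A ∨ B.
  (∀y ¬J(y,y)) ∧ (¬(∀z J(z,z)) ∨ (∃u P(u)))
Drive negations inward (¬∀x A ≡ ∃x ¬A, ¬∃x A ≡ ∀x ¬A, De Morgan for ∧/∨):
  (∀y ¬J(y,y)) ∧ ((∃z ¬J(z,z)) ∨ (∃u P(u)))
All bound variables are already distinct, so no renaming is needed.
Pull the quantifiers to the front (each side's bound variable is not free in the other side):
  ∀y ∃z ∃u (¬J(y,y) ∧ (¬J(z,z) ∨ P(u)))
The quantifier ∀z sits under an odd number of negations (counting the antecedent side of each →), so it flips to ∃z.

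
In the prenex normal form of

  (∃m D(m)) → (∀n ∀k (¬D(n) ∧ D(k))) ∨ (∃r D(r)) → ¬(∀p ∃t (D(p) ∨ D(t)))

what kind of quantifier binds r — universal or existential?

Eliminate → and ↔ using ¬ and ∨.
  ¬(∃m D(m)) ∨ ¬((∀n ∀k (¬D(n) ∧ D(k))) ∨ (∃r D(r))) ∨ ¬(∀p ∃t (D(p) ∨ D(t)))
Move each ¬ inward, flipping quantifiers it crosses:
  (∀m ¬D(m)) ∨ (∃n ∃k (D(n) ∨ ¬D(k))) ∧ (∀r ¬D(r)) ∨ (∃p ∀t (¬D(p) ∧ ¬D(t)))
Finally move all quantifiers to the prefix:
  ∀m ∃n ∃k ∀r ∃p ∀t (¬D(m) ∨ (D(n) ∨ ¬D(k)) ∧ ¬D(r) ∨ ¬D(p) ∧ ¬D(t))
The quantifier ∃r sits under an odd number of negations (counting the antecedent side of each →), so it flips to ∀r.

universal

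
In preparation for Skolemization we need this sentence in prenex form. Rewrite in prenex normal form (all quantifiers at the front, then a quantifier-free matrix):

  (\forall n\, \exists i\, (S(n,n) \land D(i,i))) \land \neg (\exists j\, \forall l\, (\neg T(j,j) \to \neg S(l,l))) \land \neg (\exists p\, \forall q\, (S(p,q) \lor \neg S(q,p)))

\forall n\, \exists i\, \forall j\, \exists l\, \forall p\, \exists q\, (S(n,n) \land D(i,i) \land \neg T(j,j) \land S(l,l) \land \neg S(p,q) \land S(q,p))

Eliminate → and ↔ using ¬ and ∨.
  (\forall n\, \exists i\, (S(n,n) \land D(i,i))) \land \neg (\exists j\, \forall l\, (\neg \neg T(j,j) \lor \neg S(l,l))) \land \neg (\exists p\, \forall q\, (S(p,q) \lor \neg S(q,p)))
Push ¬ through the quantifiers and connectives to reach negation normal form:
  (\forall n\, \exists i\, (S(n,n) \land D(i,i))) \land (\forall j\, \exists l\, (\neg T(j,j) \land S(l,l))) \land (\forall p\, \exists q\, (\neg S(p,q) \land S(q,p)))
All bound variables are already distinct, so no renaming is needed.
Extract every quantifier outward, since the variables are now distinct and don't occur free across branches:
  \forall n\, \exists i\, \forall j\, \exists l\, \forall p\, \exists q\, (S(n,n) \land D(i,i) \land \neg T(j,j) \land S(l,l) \land \neg S(p,q) \land S(q,p))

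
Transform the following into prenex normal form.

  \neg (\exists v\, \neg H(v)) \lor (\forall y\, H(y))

\forall v\, \forall y\, (H(v) \lor H(y))

Move each ¬ inward, flipping quantifiers it crosses:
  (\forall v\, H(v)) \lor (\forall y\, H(y))
All bound variables are already distinct, so no renaming is needed.
Pull the quantifiers to the front (each side's bound variable is not free in the other side):
  \forall v\, \forall y\, (H(v) \lor H(y))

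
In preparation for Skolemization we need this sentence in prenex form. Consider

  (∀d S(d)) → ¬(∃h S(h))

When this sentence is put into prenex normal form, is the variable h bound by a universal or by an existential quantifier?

universal

Eliminate → and ↔ using ¬ and ∨.
  ¬(∀d S(d)) ∨ ¬(∃h S(h))
Push ¬ through the quantifiers and connectives to reach negation normal form:
  (∃d ¬S(d)) ∨ (∀h ¬S(h))
All bound variables are already distinct, so no renaming is needed.
Extract every quantifier outward, since the variables are now distinct and don't occur free across branches:
  ∃d ∀h (¬S(d) ∨ ¬S(h))
The quantifier ∃h sits under an odd number of negations (counting the antecedent side of each →), so it flips to ∀h.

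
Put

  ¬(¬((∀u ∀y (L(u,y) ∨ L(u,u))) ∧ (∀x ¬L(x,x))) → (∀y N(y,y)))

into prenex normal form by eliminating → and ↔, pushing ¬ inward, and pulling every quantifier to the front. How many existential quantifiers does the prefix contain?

4

Eliminate → and ↔ using ¬ and ∨.
  ¬(¬¬((∀u ∀y (L(u,y) ∨ L(u,u))) ∧ (∀x ¬L(x,x))) ∨ (∀y N(y,y)))
Push ¬ through the quantifiers and connectives to reach negation normal form:
  ((∃u ∃y (¬L(u,y) ∧ ¬L(u,u))) ∨ (∃x L(x,x))) ∧ (∃y ¬N(y,y))
Standardize variables apart so no two quantifiers bind the same name: y↦p.
  ((∃u ∃y (¬L(u,y) ∧ ¬L(u,u))) ∨ (∃x L(x,x))) ∧ (∃p ¬N(p,p))
Finally move all quantifiers to the prefix:
  ∃u ∃y ∃x ∃p ((¬L(u,y) ∧ ¬L(u,u) ∨ L(x,x)) ∧ ¬N(p,p))
The prefix is ∃u ∃y ∃x ∃p: 0 universal, 4 existential.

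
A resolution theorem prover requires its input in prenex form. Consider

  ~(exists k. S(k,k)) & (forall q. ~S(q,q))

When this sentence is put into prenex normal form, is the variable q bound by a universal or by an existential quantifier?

universal

Push ¬ through the quantifiers and connectives to reach negation normal form:
  (forall k. ~S(k,k)) & (forall q. ~S(q,q))
All bound variables are already distinct, so no renaming is needed.
Pull the quantifiers to the front (each side's bound variable is not free in the other side):
  forall k. forall q. (~S(k,k) & ~S(q,q))
The quantifier forall q sits under an even number of negations, so it remains universal.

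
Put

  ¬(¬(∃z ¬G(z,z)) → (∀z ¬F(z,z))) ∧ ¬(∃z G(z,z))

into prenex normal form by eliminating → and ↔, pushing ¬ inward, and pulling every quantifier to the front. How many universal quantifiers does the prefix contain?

Eliminate → and ↔ using ¬ and ∨.
  ¬(¬¬(∃z ¬G(z,z)) ∨ (∀z ¬F(z,z))) ∧ ¬(∃z G(z,z))
Push ¬ through the quantifiers and connectives to reach negation normal form:
  (∀z G(z,z)) ∧ (∃z F(z,z)) ∧ (∀z ¬G(z,z))
Give each quantifier a distinct variable: z↦y, z↦b.
  (∀z G(z,z)) ∧ (∃y F(y,y)) ∧ (∀b ¬G(b,b))
Extract every quantifier outward, since the variables are now distinct and don't occur free across branches:
  ∀z ∃y ∀b (G(z,z) ∧ F(y,y) ∧ ¬G(b,b))
The prefix is ∀z ∃y ∀b: 2 universal, 1 existential.

2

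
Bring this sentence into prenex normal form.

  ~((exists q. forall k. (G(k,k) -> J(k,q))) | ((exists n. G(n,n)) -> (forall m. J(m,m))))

forall q. exists k. exists n. exists m. (G(k,k) & ~J(k,q) & G(n,n) & ~J(m,m))

Eliminate → and ↔ using ¬ and ∨.
  ~((exists q. forall k. (~G(k,k) | J(k,q))) | ~(exists n. G(n,n)) | (forall m. J(m,m)))
Move each ¬ inward, flipping quantifiers it crosses:
  (forall q. exists k. (G(k,k) & ~J(k,q))) & (exists n. G(n,n)) & (exists m. ~J(m,m))
All bound variables are already distinct, so no renaming is needed.
Pull the quantifiers to the front (each side's bound variable is not free in the other side):
  forall q. exists k. exists n. exists m. (G(k,k) & ~J(k,q) & G(n,n) & ~J(m,m))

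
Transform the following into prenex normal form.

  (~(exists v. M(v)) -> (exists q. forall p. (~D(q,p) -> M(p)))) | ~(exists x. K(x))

exists v. exists q. forall p. forall x. (M(v) | D(q,p) | M(p) | ~K(x))

Eliminate → and ↔ using ¬ and ∨.
  ~~(exists v. M(v)) | (exists q. forall p. (~~D(q,p) | M(p))) | ~(exists x. K(x))
Push ¬ through the quantifiers and connectives to reach negation normal form:
  (exists v. M(v)) | (exists q. forall p. (D(q,p) | M(p))) | (forall x. ~K(x))
Finally move all quantifiers to the prefix:
  exists v. exists q. forall p. forall x. (M(v) | D(q,p) | M(p) | ~K(x))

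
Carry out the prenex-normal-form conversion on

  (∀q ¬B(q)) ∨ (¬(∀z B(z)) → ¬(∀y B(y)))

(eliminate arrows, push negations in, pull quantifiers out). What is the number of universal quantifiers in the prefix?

Rewrite implications/biconditionals: A → B as ¬A ∨ B.
  (∀q ¬B(q)) ∨ ¬¬(∀z B(z)) ∨ ¬(∀y B(y))
Push ¬ through the quantifiers and connectives to reach negation normal form:
  (∀q ¬B(q)) ∨ (∀z B(z)) ∨ (∃y ¬B(y))
Finally move all quantifiers to the prefix:
  ∀q ∀z ∃y (¬B(q) ∨ B(z) ∨ ¬B(y))
The prefix is ∀q ∀z ∃y: 2 universal, 1 existential.

2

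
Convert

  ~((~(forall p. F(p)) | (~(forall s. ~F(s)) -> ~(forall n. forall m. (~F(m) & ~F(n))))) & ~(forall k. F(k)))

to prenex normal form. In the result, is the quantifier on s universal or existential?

existential

First replace A → B with ¬A ∨ B.
  ~((~(forall p. F(p)) | ~~(forall s. ~F(s)) | ~(forall n. forall m. (~F(m) & ~F(n)))) & ~(forall k. F(k)))
Drive negations inward (¬∀x A ≡ ∃x ¬A, ¬∃x A ≡ ∀x ¬A, De Morgan for ∧/∨):
  (forall p. F(p)) & (exists s. F(s)) & (forall n. forall m. (~F(m) & ~F(n))) | (forall k. F(k))
All bound variables are already distinct, so no renaming is needed.
Extract every quantifier outward, since the variables are now distinct and don't occur free across branches:
  forall p. exists s. forall n. forall m. forall k. (F(p) & F(s) & ~F(m) & ~F(n) | F(k))
The quantifier forall s sits under an odd number of negations (counting the antecedent side of each →), so it flips to exists s.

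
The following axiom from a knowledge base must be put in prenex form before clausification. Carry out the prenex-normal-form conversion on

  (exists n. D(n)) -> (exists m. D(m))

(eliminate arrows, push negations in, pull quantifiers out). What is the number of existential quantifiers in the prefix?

1

First replace A → B with ¬A ∨ B.
  ~(exists n. D(n)) | (exists m. D(m))
Move each ¬ inward, flipping quantifiers it crosses:
  (forall n. ~D(n)) | (exists m. D(m))
Extract every quantifier outward, since the variables are now distinct and don't occur free across branches:
  forall n. exists m. (~D(n) | D(m))
The prefix is forall n exists m: 1 universal, 1 existential.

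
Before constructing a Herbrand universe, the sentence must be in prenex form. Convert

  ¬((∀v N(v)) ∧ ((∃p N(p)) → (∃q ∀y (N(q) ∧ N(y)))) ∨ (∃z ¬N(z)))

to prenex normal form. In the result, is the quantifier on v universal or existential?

Eliminate → and ↔ using ¬ and ∨.
  ¬((∀v N(v)) ∧ (¬(∃p N(p)) ∨ (∃q ∀y (N(q) ∧ N(y)))) ∨ (∃z ¬N(z)))
Push ¬ through the quantifiers and connectives to reach negation normal form:
  ((∃v ¬N(v)) ∨ (∃p N(p)) ∧ (∀q ∃y (¬N(q) ∨ ¬N(y)))) ∧ (∀z N(z))
All bound variables are already distinct, so no renaming is needed.
Pull the quantifiers to the front (each side's bound variable is not free in the other side):
  ∃v ∃p ∀q ∃y ∀z ((¬N(v) ∨ N(p) ∧ (¬N(q) ∨ ¬N(y))) ∧ N(z))
The quantifier ∀v sits under an odd number of negations (counting the antecedent side of each →), so it flips to ∃v.

existential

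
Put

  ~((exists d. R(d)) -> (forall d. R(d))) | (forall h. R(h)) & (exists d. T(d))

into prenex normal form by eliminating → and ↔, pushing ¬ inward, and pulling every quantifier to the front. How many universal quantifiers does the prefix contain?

1

Rewrite implications/biconditionals: A → B as ¬A ∨ B.
  ~(~(exists d. R(d)) | (forall d. R(d))) | (forall h. R(h)) & (exists d. T(d))
Drive negations inward (¬∀x A ≡ ∃x ¬A, ¬∃x A ≡ ∀x ¬A, De Morgan for ∧/∨):
  (exists d. R(d)) & (exists d. ~R(d)) | (forall h. R(h)) & (exists d. T(d))
Standardize variables apart so no two quantifiers bind the same name: d↦a, d↦t.
  (exists d. R(d)) & (exists a. ~R(a)) | (forall h. R(h)) & (exists t. T(t))
Pull the quantifiers to the front (each side's bound variable is not free in the other side):
  exists d. exists a. forall h. exists t. (R(d) & ~R(a) | R(h) & T(t))
The prefix is exists d exists a forall h exists t: 1 universal, 3 existential.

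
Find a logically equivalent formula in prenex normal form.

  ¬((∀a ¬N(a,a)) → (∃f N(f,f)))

Rewrite implications/biconditionals: A → B as ¬A ∨ B.
  ¬(¬(∀a ¬N(a,a)) ∨ (∃f N(f,f)))
Push ¬ through the quantifiers and connectives to reach negation normal form:
  (∀a ¬N(a,a)) ∧ (∀f ¬N(f,f))
All bound variables are already distinct, so no renaming is needed.
Pull the quantifiers to the front (each side's bound variable is not free in the other side):
  ∀a ∀f (¬N(a,a) ∧ ¬N(f,f))

∀a ∀f (¬N(a,a) ∧ ¬N(f,f))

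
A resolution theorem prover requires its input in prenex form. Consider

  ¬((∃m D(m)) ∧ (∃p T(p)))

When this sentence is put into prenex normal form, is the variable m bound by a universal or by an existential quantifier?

Push ¬ through the quantifiers and connectives to reach negation normal form:
  (∀m ¬D(m)) ∨ (∀p ¬T(p))
Extract every quantifier outward, since the variables are now distinct and don't occur free across branches:
  ∀m ∀p (¬D(m) ∨ ¬T(p))
The quantifier ∃m sits under an odd number of negations, so it flips to ∀m.

universal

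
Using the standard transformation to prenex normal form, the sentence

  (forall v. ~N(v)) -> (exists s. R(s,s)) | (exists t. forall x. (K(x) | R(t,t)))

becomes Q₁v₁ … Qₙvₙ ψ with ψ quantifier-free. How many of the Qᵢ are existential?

First replace A → B with ¬A ∨ B.
  ~(forall v. ~N(v)) | (exists s. R(s,s)) | (exists t. forall x. (K(x) | R(t,t)))
Move each ¬ inward, flipping quantifiers it crosses:
  (exists v. N(v)) | (exists s. R(s,s)) | (exists t. forall x. (K(x) | R(t,t)))
Pull the quantifiers to the front (each side's bound variable is not free in the other side):
  exists v. exists s. exists t. forall x. (N(v) | R(s,s) | K(x) | R(t,t))
The prefix is exists v exists s exists t forall x: 1 universal, 3 existential.

3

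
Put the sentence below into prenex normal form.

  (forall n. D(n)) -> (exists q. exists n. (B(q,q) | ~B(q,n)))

exists n. exists q. exists y1. (~D(n) | B(q,q) | ~B(q,y1))

Eliminate → and ↔ using ¬ and ∨.
  ~(forall n. D(n)) | (exists q. exists n. (B(q,q) | ~B(q,n)))
Push ¬ through the quantifiers and connectives to reach negation normal form:
  (exists n. ~D(n)) | (exists q. exists n. (B(q,q) | ~B(q,n)))
Rename bound variables to avoid capture: n↦y1.
  (exists n. ~D(n)) | (exists q. exists y1. (B(q,q) | ~B(q,y1)))
Extract every quantifier outward, since the variables are now distinct and don't occur free across branches:
  exists n. exists q. exists y1. (~D(n) | B(q,q) | ~B(q,y1))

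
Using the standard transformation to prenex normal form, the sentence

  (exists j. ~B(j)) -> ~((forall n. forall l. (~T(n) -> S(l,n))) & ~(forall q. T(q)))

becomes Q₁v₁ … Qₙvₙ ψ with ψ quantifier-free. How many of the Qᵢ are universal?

2

Rewrite implications/biconditionals: A → B as ¬A ∨ B.
  ~(exists j. ~B(j)) | ~((forall n. forall l. (~~T(n) | S(l,n))) & ~(forall q. T(q)))
Drive negations inward (¬∀x A ≡ ∃x ¬A, ¬∃x A ≡ ∀x ¬A, De Morgan for ∧/∨):
  (forall j. B(j)) | (exists n. exists l. (~T(n) & ~S(l,n))) | (forall q. T(q))
All bound variables are already distinct, so no renaming is needed.
Extract every quantifier outward, since the variables are now distinct and don't occur free across branches:
  forall j. exists n. exists l. forall q. (B(j) | ~T(n) & ~S(l,n) | T(q))
The prefix is forall j exists n exists l forall q: 2 universal, 2 existential.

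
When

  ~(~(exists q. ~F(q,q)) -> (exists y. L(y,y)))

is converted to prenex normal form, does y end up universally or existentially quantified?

Rewrite implications/biconditionals: A → B as ¬A ∨ B.
  ~(~~(exists q. ~F(q,q)) | (exists y. L(y,y)))
Push ¬ through the quantifiers and connectives to reach negation normal form:
  (forall q. F(q,q)) & (forall y. ~L(y,y))
All bound variables are already distinct, so no renaming is needed.
Pull the quantifiers to the front (each side's bound variable is not free in the other side):
  forall q. forall y. (F(q,q) & ~L(y,y))
The quantifier exists y sits under an odd number of negations (counting the antecedent side of each →), so it flips to forall y.

universal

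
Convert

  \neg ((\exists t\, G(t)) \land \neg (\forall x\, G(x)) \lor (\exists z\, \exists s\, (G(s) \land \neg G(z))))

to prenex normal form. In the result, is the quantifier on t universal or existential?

universal

Push ¬ through the quantifiers and connectives to reach negation normal form:
  ((\forall t\, \neg G(t)) \lor (\forall x\, G(x))) \land (\forall z\, \forall s\, (\neg G(s) \lor G(z)))
All bound variables are already distinct, so no renaming is needed.
Finally move all quantifiers to the prefix:
  \forall t\, \forall x\, \forall z\, \forall s\, ((\neg G(t) \lor G(x)) \land (\neg G(s) \lor G(z)))
The quantifier \exists t sits under an odd number of negations, so it flips to \forall t.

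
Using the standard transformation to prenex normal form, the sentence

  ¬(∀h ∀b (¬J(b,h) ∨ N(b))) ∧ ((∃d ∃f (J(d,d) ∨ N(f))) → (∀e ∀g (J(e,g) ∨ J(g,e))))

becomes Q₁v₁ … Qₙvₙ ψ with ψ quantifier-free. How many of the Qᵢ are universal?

4

Rewrite implications/biconditionals: A → B as ¬A ∨ B.
  ¬(∀h ∀b (¬J(b,h) ∨ N(b))) ∧ (¬(∃d ∃f (J(d,d) ∨ N(f))) ∨ (∀e ∀g (J(e,g) ∨ J(g,e))))
Move each ¬ inward, flipping quantifiers it crosses:
  (∃h ∃b (J(b,h) ∧ ¬N(b))) ∧ ((∀d ∀f (¬J(d,d) ∧ ¬N(f))) ∨ (∀e ∀g (J(e,g) ∨ J(g,e))))
All bound variables are already distinct, so no renaming is needed.
Extract every quantifier outward, since the variables are now distinct and don't occur free across branches:
  ∃h ∃b ∀d ∀f ∀e ∀g (J(b,h) ∧ ¬N(b) ∧ (¬J(d,d) ∧ ¬N(f) ∨ J(e,g) ∨ J(g,e)))
The prefix is ∃h ∃b ∀d ∀f ∀e ∀g: 4 universal, 2 existential.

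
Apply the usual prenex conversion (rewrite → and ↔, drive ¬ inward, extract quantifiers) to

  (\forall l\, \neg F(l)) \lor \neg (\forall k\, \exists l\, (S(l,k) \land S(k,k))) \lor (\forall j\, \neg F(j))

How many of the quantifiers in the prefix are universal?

Push ¬ through the quantifiers and connectives to reach negation normal form:
  (\forall l\, \neg F(l)) \lor (\exists k\, \forall l\, (\neg S(l,k) \lor \neg S(k,k))) \lor (\forall j\, \neg F(j))
Rename bound variables to avoid capture: l↦s.
  (\forall l\, \neg F(l)) \lor (\exists k\, \forall s\, (\neg S(s,k) \lor \neg S(k,k))) \lor (\forall j\, \neg F(j))
Pull the quantifiers to the front (each side's bound variable is not free in the other side):
  \forall l\, \exists k\, \forall s\, \forall j\, (\neg F(l) \lor \neg S(s,k) \lor \neg S(k,k) \lor \neg F(j))
The prefix is \forall l \exists k \forall s \forall j: 3 universal, 1 existential.

3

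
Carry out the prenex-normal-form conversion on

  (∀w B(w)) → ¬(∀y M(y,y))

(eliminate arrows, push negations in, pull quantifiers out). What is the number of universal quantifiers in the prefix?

Eliminate → and ↔ using ¬ and ∨.
  ¬(∀w B(w)) ∨ ¬(∀y M(y,y))
Push ¬ through the quantifiers and connectives to reach negation normal form:
  (∃w ¬B(w)) ∨ (∃y ¬M(y,y))
All bound variables are already distinct, so no renaming is needed.
Extract every quantifier outward, since the variables are now distinct and don't occur free across branches:
  ∃w ∃y (¬B(w) ∨ ¬M(y,y))
The prefix is ∃w ∃y: 0 universal, 2 existential.

0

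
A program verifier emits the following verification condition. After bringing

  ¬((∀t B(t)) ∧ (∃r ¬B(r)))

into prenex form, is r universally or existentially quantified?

Push ¬ through the quantifiers and connectives to reach negation normal form:
  (∃t ¬B(t)) ∨ (∀r B(r))
Pull the quantifiers to the front (each side's bound variable is not free in the other side):
  ∃t ∀r (¬B(t) ∨ B(r))
The quantifier ∃r sits under an odd number of negations, so it flips to ∀r.

universal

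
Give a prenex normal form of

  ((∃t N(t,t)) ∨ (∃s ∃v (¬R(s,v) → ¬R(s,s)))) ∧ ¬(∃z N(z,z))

Eliminate → and ↔ using ¬ and ∨.
  ((∃t N(t,t)) ∨ (∃s ∃v (¬¬R(s,v) ∨ ¬R(s,s)))) ∧ ¬(∃z N(z,z))
Drive negations inward (¬∀x A ≡ ∃x ¬A, ¬∃x A ≡ ∀x ¬A, De Morgan for ∧/∨):
  ((∃t N(t,t)) ∨ (∃s ∃v (R(s,v) ∨ ¬R(s,s)))) ∧ (∀z ¬N(z,z))
Extract every quantifier outward, since the variables are now distinct and don't occur free across branches:
  ∃t ∃s ∃v ∀z ((N(t,t) ∨ R(s,v) ∨ ¬R(s,s)) ∧ ¬N(z,z))

∃t ∃s ∃v ∀z ((N(t,t) ∨ R(s,v) ∨ ¬R(s,s)) ∧ ¬N(z,z))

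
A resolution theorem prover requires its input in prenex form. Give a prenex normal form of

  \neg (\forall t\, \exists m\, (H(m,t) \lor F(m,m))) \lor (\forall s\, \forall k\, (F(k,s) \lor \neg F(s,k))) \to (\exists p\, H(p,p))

\forall t\, \exists m\, \exists s\, \exists k\, \exists p\, ((H(m,t) \lor F(m,m)) \land \neg F(k,s) \land F(s,k) \lor H(p,p))

Eliminate → and ↔ using ¬ and ∨.
  \neg (\neg (\forall t\, \exists m\, (H(m,t) \lor F(m,m))) \lor (\forall s\, \forall k\, (F(k,s) \lor \neg F(s,k)))) \lor (\exists p\, H(p,p))
Drive negations inward (¬∀x A ≡ ∃x ¬A, ¬∃x A ≡ ∀x ¬A, De Morgan for ∧/∨):
  (\forall t\, \exists m\, (H(m,t) \lor F(m,m))) \land (\exists s\, \exists k\, (\neg F(k,s) \land F(s,k))) \lor (\exists p\, H(p,p))
All bound variables are already distinct, so no renaming is needed.
Extract every quantifier outward, since the variables are now distinct and don't occur free across branches:
  \forall t\, \exists m\, \exists s\, \exists k\, \exists p\, ((H(m,t) \lor F(m,m)) \land \neg F(k,s) \land F(s,k) \lor H(p,p))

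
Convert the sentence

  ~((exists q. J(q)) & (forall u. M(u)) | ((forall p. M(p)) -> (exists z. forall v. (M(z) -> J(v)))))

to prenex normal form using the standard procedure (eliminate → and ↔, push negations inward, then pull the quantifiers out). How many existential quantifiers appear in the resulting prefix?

Rewrite implications/biconditionals: A → B as ¬A ∨ B.
  ~((exists q. J(q)) & (forall u. M(u)) | ~(forall p. M(p)) | (exists z. forall v. (~M(z) | J(v))))
Drive negations inward (¬∀x A ≡ ∃x ¬A, ¬∃x A ≡ ∀x ¬A, De Morgan for ∧/∨):
  ((forall q. ~J(q)) | (exists u. ~M(u))) & (forall p. M(p)) & (forall z. exists v. (M(z) & ~J(v)))
Finally move all quantifiers to the prefix:
  forall q. exists u. forall p. forall z. exists v. ((~J(q) | ~M(u)) & M(p) & M(z) & ~J(v))
The prefix is forall q exists u forall p forall z exists v: 3 universal, 2 existential.

2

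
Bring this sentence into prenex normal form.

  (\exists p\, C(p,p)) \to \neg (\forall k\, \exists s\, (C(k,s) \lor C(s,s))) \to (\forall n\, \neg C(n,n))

\forall p\, \forall k\, \exists s\, \forall n\, (\neg C(p,p) \lor C(k,s) \lor C(s,s) \lor \neg C(n,n))

Rewrite implications/biconditionals: A → B as ¬A ∨ B.
  \neg (\exists p\, C(p,p)) \lor \neg \neg (\forall k\, \exists s\, (C(k,s) \lor C(s,s))) \lor (\forall n\, \neg C(n,n))
Move each ¬ inward, flipping quantifiers it crosses:
  (\forall p\, \neg C(p,p)) \lor (\forall k\, \exists s\, (C(k,s) \lor C(s,s))) \lor (\forall n\, \neg C(n,n))
All bound variables are already distinct, so no renaming is needed.
Finally move all quantifiers to the prefix:
  \forall p\, \forall k\, \exists s\, \forall n\, (\neg C(p,p) \lor C(k,s) \lor C(s,s) \lor \neg C(n,n))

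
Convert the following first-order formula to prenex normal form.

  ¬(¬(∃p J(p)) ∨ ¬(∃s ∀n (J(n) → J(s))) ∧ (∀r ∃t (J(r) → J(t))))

First replace A → B with ¬A ∨ B.
  ¬(¬(∃p J(p)) ∨ ¬(∃s ∀n (¬J(n) ∨ J(s))) ∧ (∀r ∃t (¬J(r) ∨ J(t))))
Push ¬ through the quantifiers and connectives to reach negation normal form:
  (∃p J(p)) ∧ ((∃s ∀n (¬J(n) ∨ J(s))) ∨ (∃r ∀t (J(r) ∧ ¬J(t))))
Finally move all quantifiers to the prefix:
  ∃p ∃s ∀n ∃r ∀t (J(p) ∧ (¬J(n) ∨ J(s) ∨ J(r) ∧ ¬J(t)))

∃p ∃s ∀n ∃r ∀t (J(p) ∧ (¬J(n) ∨ J(s) ∨ J(r) ∧ ¬J(t)))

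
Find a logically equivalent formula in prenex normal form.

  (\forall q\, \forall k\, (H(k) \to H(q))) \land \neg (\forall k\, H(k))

Rewrite implications/biconditionals: A → B as ¬A ∨ B.
  (\forall q\, \forall k\, (\neg H(k) \lor H(q))) \land \neg (\forall k\, H(k))
Push ¬ through the quantifiers and connectives to reach negation normal form:
  (\forall q\, \forall k\, (\neg H(k) \lor H(q))) \land (\exists k\, \neg H(k))
Standardize variables apart so no two quantifiers bind the same name: k↦u.
  (\forall q\, \forall k\, (\neg H(k) \lor H(q))) \land (\exists u\, \neg H(u))
Finally move all quantifiers to the prefix:
  \forall q\, \forall k\, \exists u\, ((\neg H(k) \lor H(q)) \land \neg H(u))

\forall q\, \forall k\, \exists u\, ((\neg H(k) \lor H(q)) \land \neg H(u))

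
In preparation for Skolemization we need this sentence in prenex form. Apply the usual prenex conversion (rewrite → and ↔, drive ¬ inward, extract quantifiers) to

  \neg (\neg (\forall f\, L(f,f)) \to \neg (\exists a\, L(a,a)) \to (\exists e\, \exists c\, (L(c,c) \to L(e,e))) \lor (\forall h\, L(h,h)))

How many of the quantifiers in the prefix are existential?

2

Eliminate → and ↔ using ¬ and ∨.
  \neg (\neg \neg (\forall f\, L(f,f)) \lor \neg \neg (\exists a\, L(a,a)) \lor (\exists e\, \exists c\, (\neg L(c,c) \lor L(e,e))) \lor (\forall h\, L(h,h)))
Drive negations inward (¬∀x A ≡ ∃x ¬A, ¬∃x A ≡ ∀x ¬A, De Morgan for ∧/∨):
  (\exists f\, \neg L(f,f)) \land (\forall a\, \neg L(a,a)) \land (\forall e\, \forall c\, (L(c,c) \land \neg L(e,e))) \land (\exists h\, \neg L(h,h))
All bound variables are already distinct, so no renaming is needed.
Finally move all quantifiers to the prefix:
  \exists f\, \forall a\, \forall e\, \forall c\, \exists h\, (\neg L(f,f) \land \neg L(a,a) \land L(c,c) \land \neg L(e,e) \land \neg L(h,h))
The prefix is \exists f \forall a \forall e \forall c \exists h: 3 universal, 2 existential.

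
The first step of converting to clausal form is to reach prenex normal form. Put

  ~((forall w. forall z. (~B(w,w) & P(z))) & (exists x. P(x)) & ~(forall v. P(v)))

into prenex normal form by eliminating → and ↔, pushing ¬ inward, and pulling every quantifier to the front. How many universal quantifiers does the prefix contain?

Drive negations inward (¬∀x A ≡ ∃x ¬A, ¬∃x A ≡ ∀x ¬A, De Morgan for ∧/∨):
  (exists w. exists z. (B(w,w) | ~P(z))) | (forall x. ~P(x)) | (forall v. P(v))
All bound variables are already distinct, so no renaming is needed.
Pull the quantifiers to the front (each side's bound variable is not free in the other side):
  exists w. exists z. forall x. forall v. (B(w,w) | ~P(z) | ~P(x) | P(v))
The prefix is exists w exists z forall x forall v: 2 universal, 2 existential.

2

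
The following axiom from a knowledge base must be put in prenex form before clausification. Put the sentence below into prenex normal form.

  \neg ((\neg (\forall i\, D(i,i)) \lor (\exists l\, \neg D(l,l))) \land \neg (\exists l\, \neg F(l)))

\forall i\, \forall l\, \exists r\, (D(i,i) \land D(l,l) \lor \neg F(r))

Move each ¬ inward, flipping quantifiers it crosses:
  (\forall i\, D(i,i)) \land (\forall l\, D(l,l)) \lor (\exists l\, \neg F(l))
Rename bound variables to avoid capture: l↦r.
  (\forall i\, D(i,i)) \land (\forall l\, D(l,l)) \lor (\exists r\, \neg F(r))
Finally move all quantifiers to the prefix:
  \forall i\, \forall l\, \exists r\, (D(i,i) \land D(l,l) \lor \neg F(r))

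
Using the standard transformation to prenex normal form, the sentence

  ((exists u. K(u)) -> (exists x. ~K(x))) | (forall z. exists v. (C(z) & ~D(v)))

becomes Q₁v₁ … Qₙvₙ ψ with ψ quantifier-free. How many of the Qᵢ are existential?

2

Rewrite implications/biconditionals: A → B as ¬A ∨ B.
  ~(exists u. K(u)) | (exists x. ~K(x)) | (forall z. exists v. (C(z) & ~D(v)))
Drive negations inward (¬∀x A ≡ ∃x ¬A, ¬∃x A ≡ ∀x ¬A, De Morgan for ∧/∨):
  (forall u. ~K(u)) | (exists x. ~K(x)) | (forall z. exists v. (C(z) & ~D(v)))
All bound variables are already distinct, so no renaming is needed.
Finally move all quantifiers to the prefix:
  forall u. exists x. forall z. exists v. (~K(u) | ~K(x) | C(z) & ~D(v))
The prefix is forall u exists x forall z exists v: 2 universal, 2 existential.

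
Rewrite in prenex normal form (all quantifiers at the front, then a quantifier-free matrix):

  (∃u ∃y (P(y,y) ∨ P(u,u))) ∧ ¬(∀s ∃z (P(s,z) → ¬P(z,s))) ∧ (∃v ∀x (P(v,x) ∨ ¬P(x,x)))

∃u ∃y ∃s ∀z ∃v ∀x ((P(y,y) ∨ P(u,u)) ∧ P(s,z) ∧ P(z,s) ∧ (P(v,x) ∨ ¬P(x,x)))

Rewrite implications/biconditionals: A → B as ¬A ∨ B.
  (∃u ∃y (P(y,y) ∨ P(u,u))) ∧ ¬(∀s ∃z (¬P(s,z) ∨ ¬P(z,s))) ∧ (∃v ∀x (P(v,x) ∨ ¬P(x,x)))
Drive negations inward (¬∀x A ≡ ∃x ¬A, ¬∃x A ≡ ∀x ¬A, De Morgan for ∧/∨):
  (∃u ∃y (P(y,y) ∨ P(u,u))) ∧ (∃s ∀z (P(s,z) ∧ P(z,s))) ∧ (∃v ∀x (P(v,x) ∨ ¬P(x,x)))
Pull the quantifiers to the front (each side's bound variable is not free in the other side):
  ∃u ∃y ∃s ∀z ∃v ∀x ((P(y,y) ∨ P(u,u)) ∧ P(s,z) ∧ P(z,s) ∧ (P(v,x) ∨ ¬P(x,x)))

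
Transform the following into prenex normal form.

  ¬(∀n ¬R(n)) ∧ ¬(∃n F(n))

Move each ¬ inward, flipping quantifiers it crosses:
  (∃n R(n)) ∧ (∀n ¬F(n))
Give each quantifier a distinct variable: n↦q.
  (∃n R(n)) ∧ (∀q ¬F(q))
Extract every quantifier outward, since the variables are now distinct and don't occur free across branches:
  ∃n ∀q (R(n) ∧ ¬F(q))

∃n ∀q (R(n) ∧ ¬F(q))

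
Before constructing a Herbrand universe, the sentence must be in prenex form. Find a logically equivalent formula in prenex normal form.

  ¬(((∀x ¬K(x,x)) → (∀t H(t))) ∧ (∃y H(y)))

∀x ∃t ∀y (¬K(x,x) ∧ ¬H(t) ∨ ¬H(y))

First replace A → B with ¬A ∨ B.
  ¬((¬(∀x ¬K(x,x)) ∨ (∀t H(t))) ∧ (∃y H(y)))
Drive negations inward (¬∀x A ≡ ∃x ¬A, ¬∃x A ≡ ∀x ¬A, De Morgan for ∧/∨):
  (∀x ¬K(x,x)) ∧ (∃t ¬H(t)) ∨ (∀y ¬H(y))
Pull the quantifiers to the front (each side's bound variable is not free in the other side):
  ∀x ∃t ∀y (¬K(x,x) ∧ ¬H(t) ∨ ¬H(y))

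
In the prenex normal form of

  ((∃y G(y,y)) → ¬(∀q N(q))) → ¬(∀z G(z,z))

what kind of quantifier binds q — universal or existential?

universal

Rewrite implications/biconditionals: A → B as ¬A ∨ B.
  ¬(¬(∃y G(y,y)) ∨ ¬(∀q N(q))) ∨ ¬(∀z G(z,z))
Drive negations inward (¬∀x A ≡ ∃x ¬A, ¬∃x A ≡ ∀x ¬A, De Morgan for ∧/∨):
  (∃y G(y,y)) ∧ (∀q N(q)) ∨ (∃z ¬G(z,z))
Extract every quantifier outward, since the variables are now distinct and don't occur free across branches:
  ∃y ∀q ∃z (G(y,y) ∧ N(q) ∨ ¬G(z,z))
The quantifier ∀q sits under an even number of negations (counting the antecedent side of each →), so it remains universal.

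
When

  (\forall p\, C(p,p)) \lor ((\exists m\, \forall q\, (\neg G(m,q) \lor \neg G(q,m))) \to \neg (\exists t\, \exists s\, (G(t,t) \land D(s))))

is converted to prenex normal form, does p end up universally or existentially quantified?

Eliminate → and ↔ using ¬ and ∨.
  (\forall p\, C(p,p)) \lor \neg (\exists m\, \forall q\, (\neg G(m,q) \lor \neg G(q,m))) \lor \neg (\exists t\, \exists s\, (G(t,t) \land D(s)))
Drive negations inward (¬∀x A ≡ ∃x ¬A, ¬∃x A ≡ ∀x ¬A, De Morgan for ∧/∨):
  (\forall p\, C(p,p)) \lor (\forall m\, \exists q\, (G(m,q) \land G(q,m))) \lor (\forall t\, \forall s\, (\neg G(t,t) \lor \neg D(s)))
All bound variables are already distinct, so no renaming is needed.
Extract every quantifier outward, since the variables are now distinct and don't occur free across branches:
  \forall p\, \forall m\, \exists q\, \forall t\, \forall s\, (C(p,p) \lor G(m,q) \land G(q,m) \lor \neg G(t,t) \lor \neg D(s))
The quantifier \forall p sits under an even number of negations (counting the antecedent side of each →), so it remains universal.

universal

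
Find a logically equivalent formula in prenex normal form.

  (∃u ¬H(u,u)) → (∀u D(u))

First replace A → B with ¬A ∨ B.
  ¬(∃u ¬H(u,u)) ∨ (∀u D(u))
Push ¬ through the quantifiers and connectives to reach negation normal form:
  (∀u H(u,u)) ∨ (∀u D(u))
Standardize variables apart so no two quantifiers bind the same name: u↦u1.
  (∀u H(u,u)) ∨ (∀u1 D(u1))
Pull the quantifiers to the front (each side's bound variable is not free in the other side):
  ∀u ∀u1 (H(u,u) ∨ D(u1))

∀u ∀u1 (H(u,u) ∨ D(u1))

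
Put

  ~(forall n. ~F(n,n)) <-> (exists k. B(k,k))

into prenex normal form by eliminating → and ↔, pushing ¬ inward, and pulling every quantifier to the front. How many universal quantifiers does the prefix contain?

2

Rewrite implications/biconditionals: A → B as ¬A ∨ B; A ↔ B as (¬A ∨ B) ∧ (¬B ∨ A).
  (~~(forall n. ~F(n,n)) | (exists k. B(k,k))) & (~(exists k. B(k,k)) | ~(forall n. ~F(n,n)))
Move each ¬ inward, flipping quantifiers it crosses:
  ((forall n. ~F(n,n)) | (exists k. B(k,k))) & ((forall k. ~B(k,k)) | (exists n. F(n,n)))
Give each quantifier a distinct variable: k↦z1, n↦w.
  ((forall n. ~F(n,n)) | (exists k. B(k,k))) & ((forall z1. ~B(z1,z1)) | (exists w. F(w,w)))
Pull the quantifiers to the front (each side's bound variable is not free in the other side):
  forall n. exists k. forall z1. exists w. ((~F(n,n) | B(k,k)) & (~B(z1,z1) | F(w,w)))
The prefix is forall n exists k forall z1 exists w: 2 universal, 2 existential.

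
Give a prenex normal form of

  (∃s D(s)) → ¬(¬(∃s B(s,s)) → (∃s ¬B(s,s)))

∀s ∀y1 ∀u1 (¬D(s) ∨ ¬B(y1,y1) ∧ B(u1,u1))

Eliminate → and ↔ using ¬ and ∨.
  ¬(∃s D(s)) ∨ ¬(¬¬(∃s B(s,s)) ∨ (∃s ¬B(s,s)))
Drive negations inward (¬∀x A ≡ ∃x ¬A, ¬∃x A ≡ ∀x ¬A, De Morgan for ∧/∨):
  (∀s ¬D(s)) ∨ (∀s ¬B(s,s)) ∧ (∀s B(s,s))
Standardize variables apart so no two quantifiers bind the same name: s↦y1, s↦u1.
  (∀s ¬D(s)) ∨ (∀y1 ¬B(y1,y1)) ∧ (∀u1 B(u1,u1))
Extract every quantifier outward, since the variables are now distinct and don't occur free across branches:
  ∀s ∀y1 ∀u1 (¬D(s) ∨ ¬B(y1,y1) ∧ B(u1,u1))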